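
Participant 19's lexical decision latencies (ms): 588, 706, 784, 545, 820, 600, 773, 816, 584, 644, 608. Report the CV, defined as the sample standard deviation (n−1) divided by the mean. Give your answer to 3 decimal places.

0.152

n = 11, Σ = 7468, M = 678.9091
Σ(x−M)² = 107008.909; s = √(107008.909/10) = 103.4451
CV = 103.4451 / 678.9091 = 0.15237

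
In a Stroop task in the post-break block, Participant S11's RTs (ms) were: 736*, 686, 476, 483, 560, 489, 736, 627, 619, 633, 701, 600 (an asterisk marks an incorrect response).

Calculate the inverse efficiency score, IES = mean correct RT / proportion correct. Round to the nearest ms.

656 ms

Correct trials (n=11): 686, 476, 483, 560, 489, 736, 627, 619, 633, 701, 600
Mean correct RT = 6610/11 = 600.9091 ms
Proportion correct = 11/12
IES = 600.9091 / (11/12) = 655.537 ms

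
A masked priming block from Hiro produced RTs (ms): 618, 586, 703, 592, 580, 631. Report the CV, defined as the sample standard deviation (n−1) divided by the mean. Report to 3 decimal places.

0.074

n = 6, Σ = 3710, M = 618.3333
Σ(x−M)² = 10537.333; s = √(10537.333/5) = 45.9072
CV = 45.9072 / 618.3333 = 0.07424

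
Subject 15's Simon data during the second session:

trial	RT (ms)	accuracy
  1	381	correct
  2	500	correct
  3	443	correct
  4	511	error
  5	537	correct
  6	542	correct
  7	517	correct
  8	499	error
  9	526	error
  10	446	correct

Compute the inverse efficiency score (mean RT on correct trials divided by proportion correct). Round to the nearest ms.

687 ms

Correct trials (n=7): 381, 500, 443, 537, 542, 517, 446
Mean correct RT = 3366/7 = 480.8571 ms
Proportion correct = 7/10
IES = 480.8571 / (7/10) = 686.939 ms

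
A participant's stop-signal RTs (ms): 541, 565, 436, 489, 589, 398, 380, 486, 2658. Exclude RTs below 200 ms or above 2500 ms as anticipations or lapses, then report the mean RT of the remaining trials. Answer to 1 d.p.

Excluded: 2658
Retained (n=8): Σ = 3884
Mean = 3884/8 = 485.5000

485.5 ms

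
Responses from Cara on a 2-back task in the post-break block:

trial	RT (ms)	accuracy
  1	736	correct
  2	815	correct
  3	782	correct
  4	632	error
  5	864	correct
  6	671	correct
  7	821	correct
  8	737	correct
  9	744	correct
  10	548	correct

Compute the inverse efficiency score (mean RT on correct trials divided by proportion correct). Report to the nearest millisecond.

Correct trials (n=9): 736, 815, 782, 864, 671, 821, 737, 744, 548
Mean correct RT = 6718/9 = 746.4444 ms
Proportion correct = 9/10
IES = 746.4444 / (9/10) = 829.383 ms

829 ms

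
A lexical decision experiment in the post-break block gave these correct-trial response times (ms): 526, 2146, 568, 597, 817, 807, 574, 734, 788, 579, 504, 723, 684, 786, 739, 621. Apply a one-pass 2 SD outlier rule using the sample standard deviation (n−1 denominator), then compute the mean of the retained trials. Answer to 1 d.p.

669.8 ms

n = 16, ΣRT = 12193, M = 762.062
Σ(x−M)² = 2206510.94; s = √(2206510.94/15) = 383.537
Cutoffs: 762.062 ± 2·383.537 → [-5.0, 1529.1]
Outside: 2146 → excluded.
Retained (n=15): Σ = 10047, mean = 10047/15 = 669.800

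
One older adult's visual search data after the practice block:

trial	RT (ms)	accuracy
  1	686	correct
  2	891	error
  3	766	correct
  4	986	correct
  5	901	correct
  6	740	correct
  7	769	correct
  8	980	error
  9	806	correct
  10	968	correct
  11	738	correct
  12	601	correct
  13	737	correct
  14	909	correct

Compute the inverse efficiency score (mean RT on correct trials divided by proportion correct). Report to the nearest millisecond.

934 ms

Correct trials (n=12): 686, 766, 986, 901, 740, 769, 806, 968, 738, 601, 737, 909
Mean correct RT = 9607/12 = 800.5833 ms
Proportion correct = 12/14
IES = 800.5833 / (12/14) = 934.014 ms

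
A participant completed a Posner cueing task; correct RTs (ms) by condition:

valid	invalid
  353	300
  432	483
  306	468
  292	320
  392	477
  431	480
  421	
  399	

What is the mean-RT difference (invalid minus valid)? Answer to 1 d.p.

M(valid) = 3026/8 = 378.250
M(invalid) = 2528/6 = 421.333
Difference = 421.333 − 378.250 = 43.083 ms

43.1 ms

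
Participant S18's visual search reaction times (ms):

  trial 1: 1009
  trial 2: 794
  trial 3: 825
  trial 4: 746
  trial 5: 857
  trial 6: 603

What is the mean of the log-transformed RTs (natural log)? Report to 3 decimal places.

ln(RT): 6.9167, 6.6771, 6.7154, 6.6147, 6.7534, 6.4019
Σ ln(RT) = 40.0793
Mean = 40.0793/6 = 6.67988

6.680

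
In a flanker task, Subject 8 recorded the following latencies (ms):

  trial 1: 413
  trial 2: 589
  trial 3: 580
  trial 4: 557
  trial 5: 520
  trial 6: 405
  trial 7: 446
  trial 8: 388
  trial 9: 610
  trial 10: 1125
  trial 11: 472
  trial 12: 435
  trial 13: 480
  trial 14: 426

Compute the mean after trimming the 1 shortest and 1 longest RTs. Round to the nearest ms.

Sorted: 388, 405, 413, 426, 435, 446, 472, 480, 520, 557, 580, 589, 610, 1125
Drop lowest 1 (388) and highest 1 (1125)
Remaining (n=12): Σ = 5933, mean = 5933/12 = 494.417

494 ms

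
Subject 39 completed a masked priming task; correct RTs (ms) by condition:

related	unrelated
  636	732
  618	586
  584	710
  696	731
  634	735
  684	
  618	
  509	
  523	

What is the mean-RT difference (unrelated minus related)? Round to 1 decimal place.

87.5 ms

M(related) = 5502/9 = 611.333
M(unrelated) = 3494/5 = 698.800
Difference = 698.800 − 611.333 = 87.467 ms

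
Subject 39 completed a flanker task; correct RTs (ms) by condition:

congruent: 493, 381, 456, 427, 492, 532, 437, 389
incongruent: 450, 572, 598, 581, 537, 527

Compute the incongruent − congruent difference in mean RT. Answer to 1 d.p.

93.3 ms

M(congruent) = 3607/8 = 450.875
M(incongruent) = 3265/6 = 544.167
Difference = 544.167 − 450.875 = 93.292 ms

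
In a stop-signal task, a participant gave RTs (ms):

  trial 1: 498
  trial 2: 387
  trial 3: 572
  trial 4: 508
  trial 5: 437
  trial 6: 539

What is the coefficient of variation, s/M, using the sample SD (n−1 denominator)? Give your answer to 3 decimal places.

n = 6, Σ = 2941, M = 490.1667
Σ(x−M)² = 22930.833; s = √(22930.833/5) = 67.7212
CV = 67.7212 / 490.1667 = 0.13816

0.138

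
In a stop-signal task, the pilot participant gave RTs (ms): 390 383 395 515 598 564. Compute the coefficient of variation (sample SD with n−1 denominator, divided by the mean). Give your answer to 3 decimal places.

n = 6, Σ = 2845, M = 474.1667
Σ(x−M)² = 46734.833; s = √(46734.833/5) = 96.6797
CV = 96.6797 / 474.1667 = 0.20389

0.204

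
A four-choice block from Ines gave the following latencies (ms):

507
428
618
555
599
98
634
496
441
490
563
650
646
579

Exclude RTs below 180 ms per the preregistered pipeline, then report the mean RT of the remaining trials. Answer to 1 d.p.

Excluded: 98
Retained (n=13): Σ = 7206
Mean = 7206/13 = 554.3077

554.3 ms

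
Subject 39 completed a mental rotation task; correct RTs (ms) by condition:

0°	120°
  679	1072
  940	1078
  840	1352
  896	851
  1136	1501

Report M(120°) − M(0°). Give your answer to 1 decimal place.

M(0°) = 4491/5 = 898.200
M(120°) = 5854/5 = 1170.800
Difference = 1170.800 − 898.200 = 272.600 ms

272.6 ms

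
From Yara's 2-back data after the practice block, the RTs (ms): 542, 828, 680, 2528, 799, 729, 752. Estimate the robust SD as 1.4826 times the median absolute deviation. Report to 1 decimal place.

Sorted: 542, 680, 729, 752, 799, 828, 2528 → median = 752
|x − 752| sorted: 0, 23, 47, 72, 76, 210, 1776 → MAD = 72
Robust SD ≈ 1.4826 × 72 = 106.747

106.7 ms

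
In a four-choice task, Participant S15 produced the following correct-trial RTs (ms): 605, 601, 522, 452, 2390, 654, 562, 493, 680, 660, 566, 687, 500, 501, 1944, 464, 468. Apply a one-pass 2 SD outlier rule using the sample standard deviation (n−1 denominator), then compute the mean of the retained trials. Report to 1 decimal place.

561.0 ms

n = 17, ΣRT = 12749, M = 749.941
Σ(x−M)² = 4746504.94; s = √(4746504.94/16) = 544.662
Cutoffs: 749.941 ± 2·544.662 → [-339.4, 1839.3]
Outside: 1944, 2390 → excluded.
Retained (n=15): Σ = 8415, mean = 8415/15 = 561.000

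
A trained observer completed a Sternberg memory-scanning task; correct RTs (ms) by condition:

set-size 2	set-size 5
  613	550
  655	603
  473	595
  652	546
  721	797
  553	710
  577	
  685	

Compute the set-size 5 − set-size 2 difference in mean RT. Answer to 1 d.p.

17.4 ms

M(set-size 2) = 4929/8 = 616.125
M(set-size 5) = 3801/6 = 633.500
Difference = 633.500 − 616.125 = 17.375 ms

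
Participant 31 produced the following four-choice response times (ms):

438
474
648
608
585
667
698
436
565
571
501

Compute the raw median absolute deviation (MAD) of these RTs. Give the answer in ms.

77 ms

Sorted: 436, 438, 474, 501, 565, 571, 585, 608, 648, 667, 698 → median = 571
|x − 571|: 133, 97, 77, 37, 14, 96, 127, 135, 6, 0, 70
Sorted deviations: 0, 6, 14, 37, 70, 77, 96, 97, 127, 133, 135 → MAD = 77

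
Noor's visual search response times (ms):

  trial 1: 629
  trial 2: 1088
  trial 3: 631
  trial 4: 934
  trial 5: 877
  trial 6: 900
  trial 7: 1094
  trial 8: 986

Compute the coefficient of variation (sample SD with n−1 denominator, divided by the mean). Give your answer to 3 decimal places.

n = 8, Σ = 7139, M = 892.3750
Σ(x−M)² = 227397.875; s = √(227397.875/7) = 180.2371
CV = 180.2371 / 892.3750 = 0.20197

0.202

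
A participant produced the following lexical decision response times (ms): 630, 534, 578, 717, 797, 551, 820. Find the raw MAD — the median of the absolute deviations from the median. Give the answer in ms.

Sorted: 534, 551, 578, 630, 717, 797, 820 → median = 630
|x − 630|: 0, 96, 52, 87, 167, 79, 190
Sorted deviations: 0, 52, 79, 87, 96, 167, 190 → MAD = 87

87 ms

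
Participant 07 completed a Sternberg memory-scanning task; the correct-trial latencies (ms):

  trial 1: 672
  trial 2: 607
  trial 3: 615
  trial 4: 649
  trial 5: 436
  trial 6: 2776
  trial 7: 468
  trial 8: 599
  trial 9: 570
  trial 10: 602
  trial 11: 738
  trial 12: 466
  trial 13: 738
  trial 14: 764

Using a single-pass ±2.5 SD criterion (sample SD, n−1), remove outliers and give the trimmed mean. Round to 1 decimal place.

609.5 ms

n = 14, ΣRT = 10700, M = 764.286
Σ(x−M)² = 4493142.86; s = √(4493142.86/13) = 587.900
Cutoffs: 764.286 ± 2.5·587.900 → [-705.5, 2234.0]
Outside: 2776 → excluded.
Retained (n=13): Σ = 7924, mean = 7924/13 = 609.538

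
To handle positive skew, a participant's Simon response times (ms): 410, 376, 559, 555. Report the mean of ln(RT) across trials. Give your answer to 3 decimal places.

ln(RT): 6.0162, 5.9296, 6.3261, 6.3190
Σ ln(RT) = 24.5909
Mean = 24.5909/4 = 6.14772

6.148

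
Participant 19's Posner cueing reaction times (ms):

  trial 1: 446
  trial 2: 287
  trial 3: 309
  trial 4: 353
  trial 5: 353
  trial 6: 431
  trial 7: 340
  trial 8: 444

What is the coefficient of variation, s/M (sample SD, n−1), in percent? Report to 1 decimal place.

16.8%

n = 8, Σ = 2963, M = 370.3750
Σ(x−M)² = 27059.875; s = √(27059.875/7) = 62.1747
CV = 62.1747 / 370.3750 = 0.16787 = 16.787%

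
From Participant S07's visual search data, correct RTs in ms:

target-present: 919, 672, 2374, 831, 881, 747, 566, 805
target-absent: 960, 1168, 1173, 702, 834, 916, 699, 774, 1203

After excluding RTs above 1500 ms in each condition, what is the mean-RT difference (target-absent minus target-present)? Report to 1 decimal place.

162.1 ms

target-present: exclude 2374
M(target-present) = 5421/7 = 774.429
M(target-absent) = 8429/9 = 936.556
Difference = 936.556 − 774.429 = 162.127 ms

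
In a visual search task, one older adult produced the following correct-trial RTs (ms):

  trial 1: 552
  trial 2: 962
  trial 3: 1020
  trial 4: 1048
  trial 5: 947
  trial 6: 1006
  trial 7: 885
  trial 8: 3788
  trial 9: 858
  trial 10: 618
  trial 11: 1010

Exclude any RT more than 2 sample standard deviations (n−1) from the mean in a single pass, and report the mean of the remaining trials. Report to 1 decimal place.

n = 11, ΣRT = 12694, M = 1154.000
Σ(x−M)² = 7899178.00; s = √(7899178.00/10) = 888.773
Cutoffs: 1154.000 ± 2·888.773 → [-623.5, 2931.5]
Outside: 3788 → excluded.
Retained (n=10): Σ = 8906, mean = 8906/10 = 890.600

890.6 ms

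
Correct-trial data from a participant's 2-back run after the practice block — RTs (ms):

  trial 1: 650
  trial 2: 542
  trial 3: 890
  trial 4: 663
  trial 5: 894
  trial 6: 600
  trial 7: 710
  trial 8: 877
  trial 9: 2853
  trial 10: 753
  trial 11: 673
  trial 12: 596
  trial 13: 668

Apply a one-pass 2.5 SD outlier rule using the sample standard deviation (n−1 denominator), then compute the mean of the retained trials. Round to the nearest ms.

n = 13, ΣRT = 11369, M = 874.538
Σ(x−M)² = 4398757.23; s = √(4398757.23/12) = 605.445
Cutoffs: 874.538 ± 2.5·605.445 → [-639.1, 2388.1]
Outside: 2853 → excluded.
Retained (n=12): Σ = 8516, mean = 8516/12 = 709.667

710 ms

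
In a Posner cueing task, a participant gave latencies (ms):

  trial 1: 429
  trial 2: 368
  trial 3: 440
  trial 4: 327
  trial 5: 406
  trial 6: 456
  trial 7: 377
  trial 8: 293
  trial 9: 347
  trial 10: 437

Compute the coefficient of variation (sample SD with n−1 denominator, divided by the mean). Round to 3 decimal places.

n = 10, Σ = 3880, M = 388.0000
Σ(x−M)² = 26682.000; s = √(26682.000/9) = 54.4488
CV = 54.4488 / 388.0000 = 0.14033

0.140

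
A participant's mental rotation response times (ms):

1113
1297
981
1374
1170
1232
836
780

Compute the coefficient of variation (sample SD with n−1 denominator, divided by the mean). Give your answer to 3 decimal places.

0.196

n = 8, Σ = 8783, M = 1097.8750
Σ(x−M)² = 322598.875; s = √(322598.875/7) = 214.6755
CV = 214.6755 / 1097.8750 = 0.19554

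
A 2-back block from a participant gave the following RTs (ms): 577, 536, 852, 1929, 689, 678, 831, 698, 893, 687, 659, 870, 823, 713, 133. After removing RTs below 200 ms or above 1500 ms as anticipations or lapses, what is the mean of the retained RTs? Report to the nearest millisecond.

Excluded: 133, 1929
Retained (n=13): Σ = 9506
Mean = 9506/13 = 731.2308

731 ms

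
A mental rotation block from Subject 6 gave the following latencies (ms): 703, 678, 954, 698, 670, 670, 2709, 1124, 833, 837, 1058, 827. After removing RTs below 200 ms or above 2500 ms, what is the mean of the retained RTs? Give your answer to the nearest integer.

823 ms

Excluded: 2709
Retained (n=11): Σ = 9052
Mean = 9052/11 = 822.9091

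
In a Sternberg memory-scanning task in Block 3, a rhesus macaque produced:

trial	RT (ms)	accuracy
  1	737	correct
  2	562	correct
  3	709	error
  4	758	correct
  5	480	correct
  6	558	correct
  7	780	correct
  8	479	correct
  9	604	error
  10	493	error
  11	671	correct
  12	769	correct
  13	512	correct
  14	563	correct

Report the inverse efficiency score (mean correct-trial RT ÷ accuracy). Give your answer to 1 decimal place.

Correct trials (n=11): 737, 562, 758, 480, 558, 780, 479, 671, 769, 512, 563
Mean correct RT = 6869/11 = 624.4545 ms
Proportion correct = 11/14
IES = 624.4545 / (11/14) = 794.760 ms

794.8 ms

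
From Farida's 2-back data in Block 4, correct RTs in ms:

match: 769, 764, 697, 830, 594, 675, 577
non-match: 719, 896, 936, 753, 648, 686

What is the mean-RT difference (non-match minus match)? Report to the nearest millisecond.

72 ms

M(match) = 4906/7 = 700.857
M(non-match) = 4638/6 = 773.000
Difference = 773.000 − 700.857 = 72.143 ms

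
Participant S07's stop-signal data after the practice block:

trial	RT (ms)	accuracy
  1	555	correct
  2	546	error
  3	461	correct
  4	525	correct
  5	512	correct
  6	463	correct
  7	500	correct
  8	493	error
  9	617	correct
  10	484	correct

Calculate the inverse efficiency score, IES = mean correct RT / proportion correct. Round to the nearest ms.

Correct trials (n=8): 555, 461, 525, 512, 463, 500, 617, 484
Mean correct RT = 4117/8 = 514.6250 ms
Proportion correct = 8/10
IES = 514.6250 / (8/10) = 643.281 ms

643 ms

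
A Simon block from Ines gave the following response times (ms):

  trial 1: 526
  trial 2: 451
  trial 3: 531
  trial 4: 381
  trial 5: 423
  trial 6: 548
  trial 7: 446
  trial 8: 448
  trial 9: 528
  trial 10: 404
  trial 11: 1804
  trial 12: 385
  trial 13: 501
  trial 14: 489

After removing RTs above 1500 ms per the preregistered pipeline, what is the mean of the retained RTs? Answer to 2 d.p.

Excluded: 1804
Retained (n=13): Σ = 6061
Mean = 6061/13 = 466.2308

466.23 ms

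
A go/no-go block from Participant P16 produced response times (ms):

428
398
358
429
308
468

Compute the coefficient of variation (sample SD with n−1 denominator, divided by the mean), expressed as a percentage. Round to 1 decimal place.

14.4%

n = 6, Σ = 2389, M = 398.1667
Σ(x−M)² = 16460.833; s = √(16460.833/5) = 57.3774
CV = 57.3774 / 398.1667 = 0.14410 = 14.410%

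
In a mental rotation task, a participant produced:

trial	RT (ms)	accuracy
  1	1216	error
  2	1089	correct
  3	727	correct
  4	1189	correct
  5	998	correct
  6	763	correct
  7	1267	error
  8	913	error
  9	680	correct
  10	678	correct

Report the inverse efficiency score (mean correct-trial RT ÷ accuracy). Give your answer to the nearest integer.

1250 ms

Correct trials (n=7): 1089, 727, 1189, 998, 763, 680, 678
Mean correct RT = 6124/7 = 874.8571 ms
Proportion correct = 7/10
IES = 874.8571 / (7/10) = 1249.796 ms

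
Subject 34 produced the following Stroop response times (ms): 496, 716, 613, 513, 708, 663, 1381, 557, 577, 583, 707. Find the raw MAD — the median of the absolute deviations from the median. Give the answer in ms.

94 ms

Sorted: 496, 513, 557, 577, 583, 613, 663, 707, 708, 716, 1381 → median = 613
|x − 613|: 117, 103, 0, 100, 95, 50, 768, 56, 36, 30, 94
Sorted deviations: 0, 30, 36, 50, 56, 94, 95, 100, 103, 117, 768 → MAD = 94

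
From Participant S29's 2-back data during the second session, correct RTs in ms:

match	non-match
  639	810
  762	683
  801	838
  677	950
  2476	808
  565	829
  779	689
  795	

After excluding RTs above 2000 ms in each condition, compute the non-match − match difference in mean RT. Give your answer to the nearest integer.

84 ms

match: exclude 2476
M(match) = 5018/7 = 716.857
M(non-match) = 5607/7 = 801.000
Difference = 801.000 − 716.857 = 84.143 ms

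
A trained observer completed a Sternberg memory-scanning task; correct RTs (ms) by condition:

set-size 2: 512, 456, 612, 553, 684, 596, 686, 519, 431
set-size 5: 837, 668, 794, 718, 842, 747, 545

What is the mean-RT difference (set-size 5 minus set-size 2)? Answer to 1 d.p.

174.9 ms

M(set-size 2) = 5049/9 = 561.000
M(set-size 5) = 5151/7 = 735.857
Difference = 735.857 − 561.000 = 174.857 ms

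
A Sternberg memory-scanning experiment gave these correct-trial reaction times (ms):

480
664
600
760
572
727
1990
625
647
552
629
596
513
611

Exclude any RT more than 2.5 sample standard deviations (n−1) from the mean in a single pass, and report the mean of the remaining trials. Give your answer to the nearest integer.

614 ms

n = 14, ΣRT = 9966, M = 711.857
Σ(x−M)² = 1831625.71; s = √(1831625.71/13) = 375.359
Cutoffs: 711.857 ± 2.5·375.359 → [-226.5, 1650.3]
Outside: 1990 → excluded.
Retained (n=13): Σ = 7976, mean = 7976/13 = 613.538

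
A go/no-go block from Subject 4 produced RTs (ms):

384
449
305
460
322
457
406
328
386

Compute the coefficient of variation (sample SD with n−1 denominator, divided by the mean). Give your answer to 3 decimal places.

n = 9, Σ = 3497, M = 388.5556
Σ(x−M)² = 28852.222; s = √(28852.222/8) = 60.0544
CV = 60.0544 / 388.5556 = 0.15456

0.155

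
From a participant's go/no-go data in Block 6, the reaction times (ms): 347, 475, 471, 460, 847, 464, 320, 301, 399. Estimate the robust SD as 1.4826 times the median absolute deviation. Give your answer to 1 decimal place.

90.4 ms

Sorted: 301, 320, 347, 399, 460, 464, 471, 475, 847 → median = 460
|x − 460| sorted: 0, 4, 11, 15, 61, 113, 140, 159, 387 → MAD = 61
Robust SD ≈ 1.4826 × 61 = 90.439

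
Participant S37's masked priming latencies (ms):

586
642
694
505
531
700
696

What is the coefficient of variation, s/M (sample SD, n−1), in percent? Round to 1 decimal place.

13.2%

n = 7, Σ = 4354, M = 622.0000
Σ(x−M)² = 40410.000; s = √(40410.000/6) = 82.0670
CV = 82.0670 / 622.0000 = 0.13194 = 13.194%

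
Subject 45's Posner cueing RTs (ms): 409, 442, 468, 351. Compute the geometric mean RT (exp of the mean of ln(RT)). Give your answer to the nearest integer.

415 ms

ln(RT): 6.0137, 6.0913, 6.1485, 5.8608
Mean ln(RT) = 24.1143/4 = 6.02857
Geometric mean = exp(6.02857) = 415.12 ms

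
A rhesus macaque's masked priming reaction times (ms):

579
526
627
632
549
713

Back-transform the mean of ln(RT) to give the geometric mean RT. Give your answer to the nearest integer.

ln(RT): 6.3613, 6.2653, 6.4409, 6.4489, 6.3081, 6.5695
Mean ln(RT) = 38.3940/6 = 6.39900
Geometric mean = exp(6.39900) = 601.25 ms

601 ms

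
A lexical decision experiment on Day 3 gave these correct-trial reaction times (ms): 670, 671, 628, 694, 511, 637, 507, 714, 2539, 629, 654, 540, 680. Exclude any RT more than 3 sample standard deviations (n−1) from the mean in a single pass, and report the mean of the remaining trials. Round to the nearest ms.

n = 13, ΣRT = 10074, M = 774.923
Σ(x−M)² = 3426198.92; s = √(3426198.92/12) = 534.338
Cutoffs: 774.923 ± 3·534.338 → [-828.1, 2377.9]
Outside: 2539 → excluded.
Retained (n=12): Σ = 7535, mean = 7535/12 = 627.917

628 ms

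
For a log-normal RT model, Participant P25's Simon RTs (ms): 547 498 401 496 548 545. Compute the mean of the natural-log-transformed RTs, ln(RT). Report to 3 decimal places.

6.220

ln(RT): 6.3044, 6.2106, 5.9940, 6.2066, 6.3063, 6.3008
Σ ln(RT) = 37.3226
Mean = 37.3226/6 = 6.22044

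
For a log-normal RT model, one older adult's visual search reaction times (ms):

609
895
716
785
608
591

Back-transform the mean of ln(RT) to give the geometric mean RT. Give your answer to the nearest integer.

692 ms

ln(RT): 6.4118, 6.7968, 6.5737, 6.6657, 6.4102, 6.3818
Mean ln(RT) = 39.2400/6 = 6.54000
Geometric mean = exp(6.54000) = 692.29 ms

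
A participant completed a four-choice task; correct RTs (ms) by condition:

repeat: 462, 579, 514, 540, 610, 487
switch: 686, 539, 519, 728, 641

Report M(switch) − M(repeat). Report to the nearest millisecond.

91 ms

M(repeat) = 3192/6 = 532.000
M(switch) = 3113/5 = 622.600
Difference = 622.600 − 532.000 = 90.600 ms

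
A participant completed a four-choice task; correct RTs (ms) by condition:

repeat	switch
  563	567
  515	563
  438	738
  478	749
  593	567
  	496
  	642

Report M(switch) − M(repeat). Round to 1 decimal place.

M(repeat) = 2587/5 = 517.400
M(switch) = 4322/7 = 617.429
Difference = 617.429 − 517.400 = 100.029 ms

100.0 ms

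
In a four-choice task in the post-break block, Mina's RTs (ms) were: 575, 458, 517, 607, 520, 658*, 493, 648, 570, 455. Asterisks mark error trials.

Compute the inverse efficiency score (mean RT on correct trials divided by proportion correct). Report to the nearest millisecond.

Correct trials (n=9): 575, 458, 517, 607, 520, 493, 648, 570, 455
Mean correct RT = 4843/9 = 538.1111 ms
Proportion correct = 9/10
IES = 538.1111 / (9/10) = 597.901 ms

598 ms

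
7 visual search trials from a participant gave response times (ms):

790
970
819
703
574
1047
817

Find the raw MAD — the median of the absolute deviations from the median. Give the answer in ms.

114 ms

Sorted: 574, 703, 790, 817, 819, 970, 1047 → median = 817
|x − 817|: 27, 153, 2, 114, 243, 230, 0
Sorted deviations: 0, 2, 27, 114, 153, 230, 243 → MAD = 114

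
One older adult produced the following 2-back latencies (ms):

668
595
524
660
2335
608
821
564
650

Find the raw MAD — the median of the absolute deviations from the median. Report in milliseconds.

55 ms

Sorted: 524, 564, 595, 608, 650, 660, 668, 821, 2335 → median = 650
|x − 650|: 18, 55, 126, 10, 1685, 42, 171, 86, 0
Sorted deviations: 0, 10, 18, 42, 55, 86, 126, 171, 1685 → MAD = 55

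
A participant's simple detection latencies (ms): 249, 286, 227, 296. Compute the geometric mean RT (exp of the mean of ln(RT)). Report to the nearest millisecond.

ln(RT): 5.5175, 5.6560, 5.4250, 5.6904
Mean ln(RT) = 22.2888/4 = 5.57219
Geometric mean = exp(5.57219) = 263.01 ms

263 ms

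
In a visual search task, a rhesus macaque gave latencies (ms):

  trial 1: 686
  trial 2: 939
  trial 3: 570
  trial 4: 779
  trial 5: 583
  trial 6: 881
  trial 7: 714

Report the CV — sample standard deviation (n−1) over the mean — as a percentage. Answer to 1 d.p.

19.1%

n = 7, Σ = 5152, M = 736.0000
Σ(x−M)² = 118032.000; s = √(118032.000/6) = 140.2569
CV = 140.2569 / 736.0000 = 0.19057 = 19.057%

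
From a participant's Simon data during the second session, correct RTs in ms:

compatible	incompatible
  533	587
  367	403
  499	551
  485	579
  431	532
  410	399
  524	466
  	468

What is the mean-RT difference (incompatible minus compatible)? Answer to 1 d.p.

M(compatible) = 3249/7 = 464.143
M(incompatible) = 3985/8 = 498.125
Difference = 498.125 − 464.143 = 33.982 ms

34.0 ms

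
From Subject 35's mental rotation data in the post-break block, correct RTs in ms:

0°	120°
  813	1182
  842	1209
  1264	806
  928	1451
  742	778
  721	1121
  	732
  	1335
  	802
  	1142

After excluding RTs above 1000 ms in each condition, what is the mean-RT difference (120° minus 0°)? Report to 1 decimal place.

0°: exclude 1264
120°: exclude 1182, 1209, 1451, 1121, 1335, 1142
M(0°) = 4046/5 = 809.200
M(120°) = 3118/4 = 779.500
Difference = 779.500 − 809.200 = -29.700 ms

-29.7 ms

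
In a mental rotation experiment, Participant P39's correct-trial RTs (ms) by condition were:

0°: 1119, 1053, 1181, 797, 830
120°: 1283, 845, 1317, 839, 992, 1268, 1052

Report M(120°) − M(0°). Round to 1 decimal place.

M(0°) = 4980/5 = 996.000
M(120°) = 7596/7 = 1085.143
Difference = 1085.143 − 996.000 = 89.143 ms

89.1 ms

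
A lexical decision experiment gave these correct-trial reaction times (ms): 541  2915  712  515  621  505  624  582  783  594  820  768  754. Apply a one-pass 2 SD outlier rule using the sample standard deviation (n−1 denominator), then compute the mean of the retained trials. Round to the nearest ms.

652 ms

n = 13, ΣRT = 10734, M = 825.692
Σ(x−M)² = 4864524.77; s = √(4864524.77/12) = 636.692
Cutoffs: 825.692 ± 2·636.692 → [-447.7, 2099.1]
Outside: 2915 → excluded.
Retained (n=12): Σ = 7819, mean = 7819/12 = 651.583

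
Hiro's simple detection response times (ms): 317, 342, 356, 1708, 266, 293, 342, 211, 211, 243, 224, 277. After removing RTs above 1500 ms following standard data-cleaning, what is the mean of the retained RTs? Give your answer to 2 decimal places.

280.18 ms

Excluded: 1708
Retained (n=11): Σ = 3082
Mean = 3082/11 = 280.1818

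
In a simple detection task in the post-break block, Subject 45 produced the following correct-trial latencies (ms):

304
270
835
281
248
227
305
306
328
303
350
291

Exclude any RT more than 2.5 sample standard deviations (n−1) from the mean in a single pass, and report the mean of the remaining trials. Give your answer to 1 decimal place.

292.1 ms

n = 12, ΣRT = 4048, M = 337.333
Σ(x−M)² = 282244.67; s = √(282244.67/11) = 160.183
Cutoffs: 337.333 ± 2.5·160.183 → [-63.1, 737.8]
Outside: 835 → excluded.
Retained (n=11): Σ = 3213, mean = 3213/11 = 292.091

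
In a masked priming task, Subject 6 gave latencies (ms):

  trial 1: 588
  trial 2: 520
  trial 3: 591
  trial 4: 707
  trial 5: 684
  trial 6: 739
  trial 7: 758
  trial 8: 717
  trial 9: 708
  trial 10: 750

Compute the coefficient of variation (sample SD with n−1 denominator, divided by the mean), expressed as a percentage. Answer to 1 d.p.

n = 10, Σ = 6762, M = 676.2000
Σ(x−M)² = 59203.600; s = √(59203.600/9) = 81.1060
CV = 81.1060 / 676.2000 = 0.11994 = 11.994%

12.0%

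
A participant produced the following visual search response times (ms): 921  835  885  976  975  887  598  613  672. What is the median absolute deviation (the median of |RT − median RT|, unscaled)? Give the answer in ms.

90 ms

Sorted: 598, 613, 672, 835, 885, 887, 921, 975, 976 → median = 885
|x − 885|: 36, 50, 0, 91, 90, 2, 287, 272, 213
Sorted deviations: 0, 2, 36, 50, 90, 91, 213, 272, 287 → MAD = 90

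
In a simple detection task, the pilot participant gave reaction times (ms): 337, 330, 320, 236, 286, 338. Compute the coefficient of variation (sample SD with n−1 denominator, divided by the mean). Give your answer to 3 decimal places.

n = 6, Σ = 1847, M = 307.8333
Σ(x−M)² = 8036.833; s = √(8036.833/5) = 40.0920
CV = 40.0920 / 307.8333 = 0.13024

0.130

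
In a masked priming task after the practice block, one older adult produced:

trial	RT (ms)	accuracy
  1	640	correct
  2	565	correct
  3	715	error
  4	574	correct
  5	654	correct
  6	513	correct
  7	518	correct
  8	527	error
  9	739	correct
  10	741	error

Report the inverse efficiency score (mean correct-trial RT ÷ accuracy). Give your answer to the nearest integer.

Correct trials (n=7): 640, 565, 574, 654, 513, 518, 739
Mean correct RT = 4203/7 = 600.4286 ms
Proportion correct = 7/10
IES = 600.4286 / (7/10) = 857.755 ms

858 ms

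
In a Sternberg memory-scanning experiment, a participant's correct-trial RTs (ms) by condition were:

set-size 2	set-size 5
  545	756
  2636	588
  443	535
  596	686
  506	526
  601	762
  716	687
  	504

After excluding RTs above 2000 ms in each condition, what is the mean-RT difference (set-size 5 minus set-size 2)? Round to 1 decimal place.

set-size 2: exclude 2636
M(set-size 2) = 3407/6 = 567.833
M(set-size 5) = 5044/8 = 630.500
Difference = 630.500 − 567.833 = 62.667 ms

62.7 ms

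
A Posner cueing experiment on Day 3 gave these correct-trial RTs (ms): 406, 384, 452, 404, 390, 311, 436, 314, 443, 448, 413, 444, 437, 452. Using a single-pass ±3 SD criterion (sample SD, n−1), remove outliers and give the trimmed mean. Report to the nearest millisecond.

n = 14, ΣRT = 5734, M = 409.571
Σ(x−M)² = 28773.43; s = √(28773.43/13) = 47.046
Cutoffs: 409.571 ± 3·47.046 → [268.4, 550.7]
No RTs fall outside the cutoffs; all 14 retained. Mean = 5734/14 = 409.571

410 ms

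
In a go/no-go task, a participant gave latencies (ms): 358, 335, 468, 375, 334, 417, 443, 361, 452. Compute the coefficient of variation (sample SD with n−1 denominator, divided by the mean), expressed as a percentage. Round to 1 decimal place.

13.2%

n = 9, Σ = 3543, M = 393.6667
Σ(x−M)² = 21596.000; s = √(21596.000/8) = 51.9567
CV = 51.9567 / 393.6667 = 0.13198 = 13.198%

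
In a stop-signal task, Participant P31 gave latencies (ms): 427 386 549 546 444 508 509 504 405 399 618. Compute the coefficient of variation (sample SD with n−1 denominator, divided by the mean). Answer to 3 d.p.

0.155

n = 11, Σ = 5295, M = 481.3636
Σ(x−M)² = 55468.545; s = √(55468.545/10) = 74.4772
CV = 74.4772 / 481.3636 = 0.15472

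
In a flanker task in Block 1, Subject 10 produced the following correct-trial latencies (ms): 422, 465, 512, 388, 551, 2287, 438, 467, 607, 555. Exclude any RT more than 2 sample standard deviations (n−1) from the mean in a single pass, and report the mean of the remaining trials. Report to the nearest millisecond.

n = 10, ΣRT = 6692, M = 669.200
Σ(x−M)² = 2949087.60; s = √(2949087.60/9) = 572.430
Cutoffs: 669.200 ± 2·572.430 → [-475.7, 1814.1]
Outside: 2287 → excluded.
Retained (n=9): Σ = 4405, mean = 4405/9 = 489.444

489 ms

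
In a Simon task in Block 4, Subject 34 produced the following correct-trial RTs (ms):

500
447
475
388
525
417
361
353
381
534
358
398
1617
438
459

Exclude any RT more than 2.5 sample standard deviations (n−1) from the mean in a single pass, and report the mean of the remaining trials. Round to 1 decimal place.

n = 15, ΣRT = 7651, M = 510.067
Σ(x−M)² = 1362000.93; s = √(1362000.93/14) = 311.907
Cutoffs: 510.067 ± 2.5·311.907 → [-269.7, 1289.8]
Outside: 1617 → excluded.
Retained (n=14): Σ = 6034, mean = 6034/14 = 431.000

431.0 ms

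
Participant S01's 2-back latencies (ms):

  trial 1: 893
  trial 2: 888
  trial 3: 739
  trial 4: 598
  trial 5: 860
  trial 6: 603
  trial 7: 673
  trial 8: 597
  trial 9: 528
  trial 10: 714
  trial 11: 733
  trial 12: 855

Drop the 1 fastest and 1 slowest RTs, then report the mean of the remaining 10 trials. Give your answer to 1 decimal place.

Sorted: 528, 597, 598, 603, 673, 714, 733, 739, 855, 860, 888, 893
Drop lowest 1 (528) and highest 1 (893)
Remaining (n=10): Σ = 7260, mean = 7260/10 = 726.000

726.0 ms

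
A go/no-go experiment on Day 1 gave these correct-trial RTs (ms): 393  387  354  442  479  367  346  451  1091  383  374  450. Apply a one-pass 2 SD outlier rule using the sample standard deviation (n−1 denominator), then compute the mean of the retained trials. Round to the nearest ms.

402 ms

n = 12, ΣRT = 5517, M = 459.750
Σ(x−M)² = 455050.25; s = √(455050.25/11) = 203.392
Cutoffs: 459.750 ± 2·203.392 → [53.0, 866.5]
Outside: 1091 → excluded.
Retained (n=11): Σ = 4426, mean = 4426/11 = 402.364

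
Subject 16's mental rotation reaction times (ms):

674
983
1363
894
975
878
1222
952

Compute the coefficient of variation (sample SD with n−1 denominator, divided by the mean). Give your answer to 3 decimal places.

n = 8, Σ = 7941, M = 992.6250
Σ(x−M)² = 316231.875; s = √(316231.875/7) = 212.5464
CV = 212.5464 / 992.6250 = 0.21413

0.214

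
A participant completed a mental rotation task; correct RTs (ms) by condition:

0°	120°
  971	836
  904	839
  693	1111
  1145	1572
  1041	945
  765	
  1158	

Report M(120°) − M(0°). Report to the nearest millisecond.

107 ms

M(0°) = 6677/7 = 953.857
M(120°) = 5303/5 = 1060.600
Difference = 1060.600 − 953.857 = 106.743 ms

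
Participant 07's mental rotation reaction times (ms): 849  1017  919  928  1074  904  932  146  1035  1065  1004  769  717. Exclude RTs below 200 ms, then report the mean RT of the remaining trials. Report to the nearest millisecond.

934 ms

Excluded: 146
Retained (n=12): Σ = 11213
Mean = 11213/12 = 934.4167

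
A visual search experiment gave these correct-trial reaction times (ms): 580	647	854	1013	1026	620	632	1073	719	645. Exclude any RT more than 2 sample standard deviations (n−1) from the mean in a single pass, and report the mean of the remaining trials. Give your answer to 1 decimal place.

780.9 ms

n = 10, ΣRT = 7809, M = 780.900
Σ(x−M)² = 333260.90; s = √(333260.90/9) = 192.429
Cutoffs: 780.900 ± 2·192.429 → [396.0, 1165.8]
No RTs fall outside the cutoffs; all 10 retained. Mean = 7809/10 = 780.900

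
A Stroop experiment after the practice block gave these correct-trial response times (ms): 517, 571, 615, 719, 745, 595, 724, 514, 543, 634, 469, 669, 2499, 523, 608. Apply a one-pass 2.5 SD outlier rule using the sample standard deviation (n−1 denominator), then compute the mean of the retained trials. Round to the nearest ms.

n = 15, ΣRT = 10945, M = 729.667
Σ(x−M)² = 3452257.33; s = √(3452257.33/14) = 496.578
Cutoffs: 729.667 ± 2.5·496.578 → [-511.8, 1971.1]
Outside: 2499 → excluded.
Retained (n=14): Σ = 8446, mean = 8446/14 = 603.286

603 ms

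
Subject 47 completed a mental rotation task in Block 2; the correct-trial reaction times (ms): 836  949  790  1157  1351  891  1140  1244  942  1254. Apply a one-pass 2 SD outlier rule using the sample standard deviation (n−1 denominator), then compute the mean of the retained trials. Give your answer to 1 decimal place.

n = 10, ΣRT = 10554, M = 1055.400
Σ(x−M)² = 349652.40; s = √(349652.40/9) = 197.105
Cutoffs: 1055.400 ± 2·197.105 → [661.2, 1449.6]
No RTs fall outside the cutoffs; all 10 retained. Mean = 10554/10 = 1055.400

1055.4 ms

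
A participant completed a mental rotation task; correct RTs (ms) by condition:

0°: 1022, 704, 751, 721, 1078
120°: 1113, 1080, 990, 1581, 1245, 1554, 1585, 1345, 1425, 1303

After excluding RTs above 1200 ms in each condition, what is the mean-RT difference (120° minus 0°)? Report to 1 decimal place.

120°: exclude 1581, 1245, 1554, 1585, 1345, 1425, 1303
M(0°) = 4276/5 = 855.200
M(120°) = 3183/3 = 1061.000
Difference = 1061.000 − 855.200 = 205.800 ms

205.8 ms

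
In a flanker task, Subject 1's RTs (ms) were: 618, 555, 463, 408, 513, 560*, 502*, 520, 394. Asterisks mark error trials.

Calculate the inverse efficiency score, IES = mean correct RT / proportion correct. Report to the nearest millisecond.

638 ms

Correct trials (n=7): 618, 555, 463, 408, 513, 520, 394
Mean correct RT = 3471/7 = 495.8571 ms
Proportion correct = 7/9
IES = 495.8571 / (7/9) = 637.531 ms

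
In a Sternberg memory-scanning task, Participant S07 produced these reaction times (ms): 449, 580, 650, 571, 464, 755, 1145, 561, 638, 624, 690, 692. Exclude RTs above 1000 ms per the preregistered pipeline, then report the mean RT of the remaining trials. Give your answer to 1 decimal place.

606.7 ms

Excluded: 1145
Retained (n=11): Σ = 6674
Mean = 6674/11 = 606.7273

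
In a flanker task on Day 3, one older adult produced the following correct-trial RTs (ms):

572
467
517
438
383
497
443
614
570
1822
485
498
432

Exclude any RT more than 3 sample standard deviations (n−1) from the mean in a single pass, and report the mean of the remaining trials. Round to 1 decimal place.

493.0 ms

n = 13, ΣRT = 7738, M = 595.231
Σ(x−M)² = 1679890.31; s = √(1679890.31/12) = 374.154
Cutoffs: 595.231 ± 3·374.154 → [-527.2, 1717.7]
Outside: 1822 → excluded.
Retained (n=12): Σ = 5916, mean = 5916/12 = 493.000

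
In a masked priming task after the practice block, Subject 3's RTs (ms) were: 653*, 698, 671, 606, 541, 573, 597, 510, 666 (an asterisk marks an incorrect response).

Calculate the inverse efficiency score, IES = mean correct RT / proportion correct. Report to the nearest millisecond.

Correct trials (n=8): 698, 671, 606, 541, 573, 597, 510, 666
Mean correct RT = 4862/8 = 607.7500 ms
Proportion correct = 8/9
IES = 607.7500 / (8/9) = 683.719 ms

684 ms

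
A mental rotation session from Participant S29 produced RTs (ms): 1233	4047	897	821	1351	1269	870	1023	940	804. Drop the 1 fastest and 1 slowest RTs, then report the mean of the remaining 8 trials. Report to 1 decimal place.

Sorted: 804, 821, 870, 897, 940, 1023, 1233, 1269, 1351, 4047
Drop lowest 1 (804) and highest 1 (4047)
Remaining (n=8): Σ = 8404, mean = 8404/8 = 1050.500

1050.5 ms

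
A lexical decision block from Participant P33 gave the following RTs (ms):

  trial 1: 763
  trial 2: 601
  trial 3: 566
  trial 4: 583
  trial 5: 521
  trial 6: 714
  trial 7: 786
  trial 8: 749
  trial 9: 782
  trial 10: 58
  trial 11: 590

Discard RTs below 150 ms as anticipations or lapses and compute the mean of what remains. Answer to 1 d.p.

Excluded: 58
Retained (n=10): Σ = 6655
Mean = 6655/10 = 665.5000

665.5 ms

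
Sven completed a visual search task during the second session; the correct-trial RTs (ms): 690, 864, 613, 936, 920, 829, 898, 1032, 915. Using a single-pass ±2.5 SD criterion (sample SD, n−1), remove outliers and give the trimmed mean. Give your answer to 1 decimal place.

855.2 ms

n = 9, ΣRT = 7697, M = 855.222
Σ(x−M)² = 134109.56; s = √(134109.56/8) = 129.475
Cutoffs: 855.222 ± 2.5·129.475 → [531.5, 1178.9]
No RTs fall outside the cutoffs; all 9 retained. Mean = 7697/9 = 855.222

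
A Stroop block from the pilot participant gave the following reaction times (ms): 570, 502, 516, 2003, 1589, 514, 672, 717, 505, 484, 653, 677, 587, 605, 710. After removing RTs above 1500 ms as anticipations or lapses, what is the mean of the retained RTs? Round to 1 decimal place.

Excluded: 1589, 2003
Retained (n=13): Σ = 7712
Mean = 7712/13 = 593.2308

593.2 ms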